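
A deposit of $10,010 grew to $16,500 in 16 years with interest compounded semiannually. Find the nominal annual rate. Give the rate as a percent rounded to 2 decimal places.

3.15%

(1 + r/2)^32 = 16,500/10,010 = 1.64835.
1 + r/2 = 1.64835^(1/32) ≈ 1.015741, so r/2 ≈ 0.0157406.
r ≈ 2·0.0157406 = 3.14812%.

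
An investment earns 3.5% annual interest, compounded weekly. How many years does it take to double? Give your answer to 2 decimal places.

(1 + 0.000673077)^(52t) = 2.
52t = ln 2 / ln(1 + 0.000673077) ≈ 0.69315/0.000672851 ≈ 1030.1652.
t ≈ 19.8109.

19.81 years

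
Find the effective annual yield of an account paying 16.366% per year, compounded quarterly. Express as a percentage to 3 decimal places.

17.398%

EAR = (1 + 16.366%/4)^4 − 1 = (1 + 0.040915)^4 − 1.
(1 + 0.040915)^4 ≈ 1.173981, so EAR ≈ 17.39810%.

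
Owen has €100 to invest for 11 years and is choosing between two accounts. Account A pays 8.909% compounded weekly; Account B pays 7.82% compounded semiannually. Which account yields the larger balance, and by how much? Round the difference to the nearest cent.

Account A, by €33.70

A: (1 + 0.08909/52)^572 ≈ 2.66219631, so 100 × 2.66219631 ≈ 266.2196.
B: (1 + 0.0391)^22 ≈ 2.32520681, so 100 × 2.32520681 ≈ 232.5207.
Difference ≈ 33.6990 in favor of A.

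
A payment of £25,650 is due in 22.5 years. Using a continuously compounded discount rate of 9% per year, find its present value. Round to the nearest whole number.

P = A·e^(−rt) = 25,650·e^(−2.025).
e^(−2.025) ≈ 0.13199384319, so P ≈ 3,385.6421.

£3,386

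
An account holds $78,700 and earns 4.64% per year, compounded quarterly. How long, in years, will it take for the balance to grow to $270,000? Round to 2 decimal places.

26.72 years

(1 + 0.0116)^(4t) = 270,000/78,700 = 3.4307.
4t·ln(1 + 0.0116) = ln(3.4307); 4t = 1.2328/0.0115332 ≈ 106.8892.
t ≈ 26.7223 years.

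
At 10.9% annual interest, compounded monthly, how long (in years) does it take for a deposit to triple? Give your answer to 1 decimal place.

(1 + 0.00908333)^(12t) = 3.
12t = ln 3 / ln(1 + 0.00908333) ≈ 1.0986/0.00904233 ≈ 121.4966.
t ≈ 10.1247.

10.1 years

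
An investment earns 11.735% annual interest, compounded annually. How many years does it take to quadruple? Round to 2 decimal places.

(1 + 0.11735)^t = 4.
t = ln 4 / ln(1 + 0.11735) ≈ 1.3863/0.11096 ≈ 12.4937.

12.49 years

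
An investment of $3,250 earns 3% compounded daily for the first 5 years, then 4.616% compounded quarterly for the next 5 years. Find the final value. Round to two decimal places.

$4,749.92

After 5 years at 3%: 3,250 × 1.161827081 ≈ 3,775.9380.
Then 5 years at 4.616%: 3,775.9380 × 1.257943748 ≈ 4,749.9176.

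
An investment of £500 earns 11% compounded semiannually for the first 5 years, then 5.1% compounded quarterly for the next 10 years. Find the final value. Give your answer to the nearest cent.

£1,417.70

Phase 1: 500·(1 + 0.055)^10 ≈ 854.0722.
Phase 2: 854.0722·(1 + 0.01275)^40 ≈ 1,417.7011.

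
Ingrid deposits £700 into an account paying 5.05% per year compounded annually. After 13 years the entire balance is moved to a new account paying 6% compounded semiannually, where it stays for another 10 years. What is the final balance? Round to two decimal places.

£2,398.78

After 13 years at 5.05%: 700 × 1.897355618 ≈ 1,328.1489.
Then 10 years at 6%: 1,328.1489 × 1.806111235 ≈ 2,398.7847.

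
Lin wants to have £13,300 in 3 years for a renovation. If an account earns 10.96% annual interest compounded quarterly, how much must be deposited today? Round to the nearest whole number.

£9,616

Periodic rate = 10.96%/4 = 0.0274; 12 periods.
P = 13,300/(1 + 0.0274)^12 ≈ 13,300/1.3831673752 ≈ 9,615.6114.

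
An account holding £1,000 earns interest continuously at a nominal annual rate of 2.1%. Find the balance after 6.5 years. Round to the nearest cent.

A = P·e^(rt) = 1,000·e^(0.021·6.5) = 1,000·e^0.1365.
e^0.1365 ≈ 1.146254878, so A ≈ 1,146.2549.

£1,146.25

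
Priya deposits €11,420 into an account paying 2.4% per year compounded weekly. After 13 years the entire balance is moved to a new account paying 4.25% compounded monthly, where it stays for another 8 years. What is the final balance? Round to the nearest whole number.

€21,905

After 13 years at 2.4%: 11,420 × 1.3660563637 ≈ 15,600.3637.
Then 8 years at 4.25%: 15,600.3637 × 1.4041039404 ≈ 21,904.5321.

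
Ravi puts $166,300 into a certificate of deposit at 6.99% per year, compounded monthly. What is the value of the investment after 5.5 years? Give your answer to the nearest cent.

Growth factor = (1 + 0.005825)^66 ≈ 1.46716889005.
A ≈ 166,300 × 1.46716889005 ≈ 243,990.1864.

$243,990.19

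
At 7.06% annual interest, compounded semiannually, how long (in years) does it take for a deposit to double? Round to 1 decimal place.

(1 + 0.0353)^(2t) = 2.
2t = ln 2 / ln(1 + 0.0353) ≈ 0.69315/0.0346912 ≈ 19.9805.
t ≈ 9.9902.

10.0 years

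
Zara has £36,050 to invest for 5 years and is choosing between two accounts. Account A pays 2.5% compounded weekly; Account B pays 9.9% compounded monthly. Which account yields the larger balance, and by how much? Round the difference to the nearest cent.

Account A growth factor: (1 + 0.025/52)^260 ≈ 1.1331144156; balance ≈ 40,848.7747.
Account B growth factor: (1 + 0.00825)^60 ≈ 1.637170237; balance ≈ 59,019.9870.
Account B is larger by 18,171.2124.

Account B, by £18,171.21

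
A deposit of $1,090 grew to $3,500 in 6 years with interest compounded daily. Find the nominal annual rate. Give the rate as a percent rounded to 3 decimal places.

The 2190-period growth factor is 3,500/1,090 = 3.21101.
r/365 = 3.21101^(1/2190) − 1 ≈ 0.000532829, so r ≈ 365·0.000532829 = 19.44827%.

19.448%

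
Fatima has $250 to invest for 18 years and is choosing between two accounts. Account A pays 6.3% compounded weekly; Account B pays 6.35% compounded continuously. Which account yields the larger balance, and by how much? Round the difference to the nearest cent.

Account A growth factor: (1 + 0.063/52)^936 ≈ 3.10593132; balance ≈ 776.4828.
Account B growth factor: e^(0.0635·18) = e^1.143 ≈ 3.13616275; balance ≈ 784.0407.
Account B is larger by 7.5579.

Account B, by $7.56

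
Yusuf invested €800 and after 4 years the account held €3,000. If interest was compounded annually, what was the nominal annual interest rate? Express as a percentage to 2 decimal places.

The 4-period growth factor is 3,000/800 = 3.75.
r = 3.75^(1/4) − 1 ≈ 0.391579, i.e. 39.15788%.

39.16%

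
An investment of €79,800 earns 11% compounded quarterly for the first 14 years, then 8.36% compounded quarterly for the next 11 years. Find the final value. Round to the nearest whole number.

After 14 years at 11%: 79,800 × 4.56859342809 ≈ 364,573.7556.
Then 11 years at 8.36%: 364,573.7556 × 2.48462567024 ≈ 905,829.3118.

€905,829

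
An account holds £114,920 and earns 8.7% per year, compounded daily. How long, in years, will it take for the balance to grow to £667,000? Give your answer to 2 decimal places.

20.22 years

We need (1 + 0.000238356)^(365t) = 5.804, so 365t = ln 5.804 / ln 1.000238 ≈ 7378.7199.
t ≈ 7378.7199/365 = 20.2157 years.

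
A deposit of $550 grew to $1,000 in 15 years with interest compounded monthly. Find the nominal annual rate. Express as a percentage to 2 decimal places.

3.99%

The 180-period growth factor is 1,000/550 = 1.81818.
r/12 = 1.81818^(1/180) − 1 ≈ 0.00332684, so r ≈ 12·0.00332684 = 3.99221%.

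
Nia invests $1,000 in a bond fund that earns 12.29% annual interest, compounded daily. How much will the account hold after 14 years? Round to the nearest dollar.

$5,586

Periodic rate = 12.29%/365 = 0.000336712; periods = 365·14 = 5110.
A = 1,000·(1 + 0.1229/365)^5110 ≈ 1,000·5.586262123 ≈ 5,586.2621.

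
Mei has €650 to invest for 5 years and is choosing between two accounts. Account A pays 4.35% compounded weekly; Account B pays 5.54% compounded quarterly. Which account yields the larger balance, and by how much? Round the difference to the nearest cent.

A: (1 + 0.0435/52)^260 ≈ 1.24285242, so 650 × 1.24285242 ≈ 807.8541.
B: (1 + 0.01385)^20 ≈ 1.31666142, so 650 × 1.31666142 ≈ 855.8299.
Difference ≈ 47.9758 in favor of B.

Account B, by €47.98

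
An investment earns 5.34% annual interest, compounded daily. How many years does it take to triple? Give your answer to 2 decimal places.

20.57 years

(1 + 0.000146301)^(365t) = 3.
365t = ln 3 / ln(1 + 0.000146301) ≈ 1.0986/0.000146291 ≈ 7509.7906.
t ≈ 20.5748.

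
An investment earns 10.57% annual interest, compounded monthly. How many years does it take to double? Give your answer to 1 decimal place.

6.6 years

(1 + 0.00880833)^(12t) = 2.
12t = ln 2 / ln(1 + 0.00880833) ≈ 0.69315/0.00876977 ≈ 79.0383.
t ≈ 6.5865.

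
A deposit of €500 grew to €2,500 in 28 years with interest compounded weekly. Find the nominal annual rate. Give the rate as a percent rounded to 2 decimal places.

5.75%

The 1456-period growth factor is 2,500/500 = 5.
r/52 = 5^(1/1456) − 1 ≈ 0.00110599, so r ≈ 52·0.00110599 = 5.75117%.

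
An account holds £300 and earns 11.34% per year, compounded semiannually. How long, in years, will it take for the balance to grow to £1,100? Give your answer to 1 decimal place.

(1 + 0.0567)^(2t) = 1,100/300 = 3.6667.
2t·ln(1 + 0.0567) = ln(3.6667); 2t = 1.2993/0.0551508 ≈ 23.5587.
t ≈ 11.7794 years.

11.8 years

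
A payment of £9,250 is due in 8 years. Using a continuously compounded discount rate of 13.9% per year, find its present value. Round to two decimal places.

£3,042.33

P = A·e^(−rt) = 9,250·e^(−1.112).
e^(−1.112) ≈ 0.3289005018, so P ≈ 3,042.3296.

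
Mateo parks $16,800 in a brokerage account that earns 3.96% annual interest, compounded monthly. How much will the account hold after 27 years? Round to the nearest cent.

Periodic rate = 3.96%/12 = 0.0033; periods = 12·27 = 324.
A = 16,800·(1 + 0.0033)^324 ≈ 16,800·2.9079247767 ≈ 48,853.1362.

$48,853.14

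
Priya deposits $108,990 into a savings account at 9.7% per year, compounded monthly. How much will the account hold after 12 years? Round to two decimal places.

Growth factor = (1 + 0.097/12)^144 ≈ 3.1877670881.
A ≈ 108,990 × 3.1877670881 ≈ 347,434.7349.

$347,434.73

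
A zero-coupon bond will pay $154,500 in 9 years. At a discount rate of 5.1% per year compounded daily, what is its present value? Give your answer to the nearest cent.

$97,634.04

Growth factor = (1 + 0.051/365)^3285 ≈ 1.5824399624.
P = 154,500/1.5824399624 ≈ 97,634.0358.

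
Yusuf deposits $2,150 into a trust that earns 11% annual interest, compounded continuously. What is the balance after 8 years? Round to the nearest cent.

$5,183.43

A = P·e^(rt) = 2,150·e^(0.11·8) = 2,150·e^0.88.
e^0.88 ≈ 2.410899706, so A ≈ 5,183.4344.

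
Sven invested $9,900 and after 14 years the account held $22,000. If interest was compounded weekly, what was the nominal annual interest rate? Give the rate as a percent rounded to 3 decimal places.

5.707%

The 728-period growth factor is 22,000/9,900 = 2.22222.
r/52 = 2.22222^(1/728) − 1 ≈ 0.00109745, so r ≈ 52·0.00109745 = 5.70676%.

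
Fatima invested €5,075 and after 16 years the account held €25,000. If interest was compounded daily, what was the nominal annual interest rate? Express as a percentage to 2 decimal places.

(1 + r/365)^5840 = 25,000/5,075 = 4.92611.
1 + r/365 = 4.92611^(1/5840) ≈ 1.000273, so r/365 ≈ 0.000273077.
r ≈ 365·0.000273077 = 9.96729%.

9.97%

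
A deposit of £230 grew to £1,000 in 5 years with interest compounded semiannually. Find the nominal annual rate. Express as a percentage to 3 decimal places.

31.663%

The 10-period growth factor is 1,000/230 = 4.34783.
r/2 = 4.34783^(1/10) − 1 ≈ 0.158316, so r ≈ 2·0.158316 = 31.66329%.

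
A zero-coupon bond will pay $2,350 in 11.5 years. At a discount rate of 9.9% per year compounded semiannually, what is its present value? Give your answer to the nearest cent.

$773.52

Growth factor = (1 + 0.0495)^23 ≈ 3.038058884.
P = 2,350/3.038058884 ≈ 773.5202.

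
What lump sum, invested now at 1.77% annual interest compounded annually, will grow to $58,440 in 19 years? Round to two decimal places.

$41,873.04

Annual rate = 1.77% = 0.0177; 19 periods.
P = 58,440/(1 + 0.0177)^19 ≈ 58,440/1.395647416 ≈ 41,873.0399.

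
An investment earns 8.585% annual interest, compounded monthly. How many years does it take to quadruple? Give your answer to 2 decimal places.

16.21 years

(1 + 0.00715417)^(12t) = 4.
12t = ln 4 / ln(1 + 0.00715417) ≈ 1.3863/0.0071287 ≈ 194.4667.
t ≈ 16.2056.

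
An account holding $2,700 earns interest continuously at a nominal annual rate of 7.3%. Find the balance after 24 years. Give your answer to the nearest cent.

A = P·e^(rt) = 2,700·e^(0.073·24) = 2,700·e^1.752.
e^1.752 ≈ 5.7661233982, so A ≈ 15,568.5332.

$15,568.53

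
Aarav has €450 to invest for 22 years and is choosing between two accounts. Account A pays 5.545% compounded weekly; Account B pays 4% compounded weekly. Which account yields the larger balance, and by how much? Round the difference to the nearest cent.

Account A growth factor: (1 + 0.05545/52)^1144 ≈ 3.384648445; balance ≈ 1,523.0918.
Account B growth factor: (1 + 0.04/52)^1144 ≈ 2.410084266; balance ≈ 1,084.5379.
Account A is larger by 438.5539.

Account A, by €438.55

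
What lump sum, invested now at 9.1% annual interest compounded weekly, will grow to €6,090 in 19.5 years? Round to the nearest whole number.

Periodic rate = 9.1%/52 = 0.00175; 1014 periods.
P = 6,090/(1 + 0.00175)^1014 ≈ 6,090/5.888192777 ≈ 1,034.2732.

€1,034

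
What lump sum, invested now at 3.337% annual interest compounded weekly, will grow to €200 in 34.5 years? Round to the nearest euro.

€63

Growth factor = (1 + 0.03337/52)^1794 ≈ 3.16102315.
P = 200/3.16102315 ≈ 63.2707.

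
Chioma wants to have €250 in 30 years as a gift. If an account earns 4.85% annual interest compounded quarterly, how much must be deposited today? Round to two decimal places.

Periodic rate = 4.85%/4 = 0.012125; 120 periods.
P = 250/(1 + 0.012125)^120 ≈ 250/4.2471566 ≈ 58.8629.

€58.86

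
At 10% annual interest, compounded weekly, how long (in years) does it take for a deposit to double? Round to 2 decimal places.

6.94 years

(1 + 0.00192308)^(52t) = 2.
52t = ln 2 / ln(1 + 0.00192308) ≈ 0.69315/0.00192123 ≈ 360.7830.
t ≈ 6.9381.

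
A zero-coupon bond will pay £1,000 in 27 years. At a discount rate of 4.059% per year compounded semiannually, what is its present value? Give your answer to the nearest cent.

Periodic rate = 4.059%/2 = 0.020295; 54 periods.
P = 1,000/(1 + 0.020295)^54 ≈ 1,000/2.95931334 ≈ 337.9162.

£337.92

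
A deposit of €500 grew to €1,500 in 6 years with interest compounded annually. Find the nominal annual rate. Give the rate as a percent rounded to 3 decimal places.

20.094%

(1 + r)^6 = 1,500/500 = 3.
1 + r = 3^(1/6) ≈ 1.200937, so r ≈ 0.200937.
r ≈ 20.09370%.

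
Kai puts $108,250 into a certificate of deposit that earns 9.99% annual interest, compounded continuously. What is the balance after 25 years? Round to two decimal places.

$1,315,462.20

A = P·e^(rt) = 108,250·e^(0.0999·25) = 108,250·e^2.4975.
e^2.4975 ≈ 12.15207576439, so A ≈ 1,315,462.2015.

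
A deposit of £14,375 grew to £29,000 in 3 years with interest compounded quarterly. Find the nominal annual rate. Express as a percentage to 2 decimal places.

24.09%

The 12-period growth factor is 29,000/14,375 = 2.01739.
r/4 = 2.01739^(1/12) − 1 ≈ 0.0602278, so r ≈ 4·0.0602278 = 24.09111%.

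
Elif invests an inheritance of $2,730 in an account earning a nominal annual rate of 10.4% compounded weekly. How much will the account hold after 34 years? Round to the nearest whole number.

Growth factor = (1 + 0.002)^1768 ≈ 34.208313783.
A ≈ 2,730 × 34.208313783 ≈ 93,388.6966.

$93,389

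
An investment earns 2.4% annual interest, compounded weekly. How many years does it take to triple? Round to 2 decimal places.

45.79 years

(1 + 0.000461538)^(52t) = 3.
52t = ln 3 / ln(1 + 0.000461538) ≈ 1.0986/0.000461432 ≈ 2380.8759.
t ≈ 45.7861.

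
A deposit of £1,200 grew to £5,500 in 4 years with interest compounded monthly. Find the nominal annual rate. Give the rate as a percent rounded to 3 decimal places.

The 48-period growth factor is 5,500/1,200 = 4.58333.
r/12 = 4.58333^(1/48) − 1 ≈ 0.0322256, so r ≈ 12·0.0322256 = 38.67068%.

38.671%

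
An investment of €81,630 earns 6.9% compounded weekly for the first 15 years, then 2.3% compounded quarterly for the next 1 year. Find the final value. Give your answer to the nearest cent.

€234,966.96

After 15 years at 6.9%: 81,630 × 2.81317552162 ≈ 229,639.5178.
Then 1 years at 2.3%: 229,639.5178 × 1.02319913653 ≈ 234,966.9564.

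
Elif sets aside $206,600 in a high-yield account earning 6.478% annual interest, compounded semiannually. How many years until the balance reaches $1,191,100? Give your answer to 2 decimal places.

27.48 years

We need (1 + 0.03239)^(2t) = 5.7652, so 2t = ln 5.7652 / ln 1.03239 ≈ 54.9573.
t ≈ 54.9573/2 = 27.4787 years.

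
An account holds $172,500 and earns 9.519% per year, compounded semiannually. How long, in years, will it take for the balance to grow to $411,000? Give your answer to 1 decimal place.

9.3 years

(1 + 0.047595)^(2t) = 411,000/172,500 = 2.3826.
2t·ln(1 + 0.047595) = ln(2.3826); 2t = 0.8682/0.0464971 ≈ 18.6721.
t ≈ 9.3360 years.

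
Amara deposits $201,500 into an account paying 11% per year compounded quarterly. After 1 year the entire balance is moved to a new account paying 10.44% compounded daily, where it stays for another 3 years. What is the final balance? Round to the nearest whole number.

$307,188

Phase 1: 201,500·(1 + 0.0275)^4 ≈ 224,596.1838.
Phase 2: 224,596.1838·(1 + 0.1044/365)^1095 ≈ 307,187.7941.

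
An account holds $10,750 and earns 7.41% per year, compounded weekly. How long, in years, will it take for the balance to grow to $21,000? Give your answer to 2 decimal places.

9.04 years

(1 + 0.001425)^(52t) = 21,000/10,750 = 1.9535.
52t·ln(1 + 0.001425) = ln(1.9535); 52t = 0.66962/0.00142399 ≈ 470.2412.
t ≈ 9.0431 years.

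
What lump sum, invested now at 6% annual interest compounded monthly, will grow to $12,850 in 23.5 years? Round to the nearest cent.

Growth factor = (1 + 0.005)^282 ≈ 4.0815903581.
P = 12,850/4.0815903581 ≈ 3,148.2826.

$3,148.28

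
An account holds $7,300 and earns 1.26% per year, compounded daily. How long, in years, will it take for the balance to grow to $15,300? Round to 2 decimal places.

58.73 years

(1 + 0.0000345205)^(365t) = 15,300/7,300 = 2.0959.
365t·ln(1 + 0.0000345205) = ln(2.0959); 365t = 0.73998/3.452e-05 ≈ 21436.2545.
t ≈ 58.7295 years.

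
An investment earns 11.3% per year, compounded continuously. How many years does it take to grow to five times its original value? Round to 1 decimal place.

14.2 years

e^(0.113t) = 5, so 0.113t = ln 5 ≈ 1.6094.
t ≈ 1.6094/0.113 ≈ 14.2428.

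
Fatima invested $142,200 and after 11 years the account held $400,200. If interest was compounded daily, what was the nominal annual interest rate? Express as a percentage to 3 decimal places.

The 4015-period growth factor is 400,200/142,200 = 2.81435.
r/365 = 2.81435^(1/4015) − 1 ≈ 0.000257749, so r ≈ 365·0.000257749 = 9.40785%.

9.408%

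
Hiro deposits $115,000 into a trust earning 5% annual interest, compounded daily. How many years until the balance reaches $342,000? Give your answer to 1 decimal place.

We need (1 + 0.000136986)^(365t) = 2.9739, so 365t = ln 2.9739 / ln 1.000137 ≈ 7956.6588.
t ≈ 7956.6588/365 = 21.7991 years.

21.8 years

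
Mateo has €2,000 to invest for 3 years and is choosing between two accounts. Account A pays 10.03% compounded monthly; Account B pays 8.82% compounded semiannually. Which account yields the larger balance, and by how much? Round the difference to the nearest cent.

Account A growth factor: (1 + 0.1003/12)^36 ≈ 1.349385701; balance ≈ 2,698.7714.
Account B growth factor: (1 + 0.0441)^6 ≈ 1.295545215; balance ≈ 2,591.0904.
Account A is larger by 107.6810.

Account A, by €107.68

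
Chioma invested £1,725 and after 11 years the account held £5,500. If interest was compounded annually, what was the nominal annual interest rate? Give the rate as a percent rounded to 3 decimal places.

11.117%

(1 + r)^11 = 5,500/1,725 = 3.18841.
1 + r = 3.18841^(1/11) ≈ 1.111167, so r ≈ 0.111167.
r ≈ 11.11672%.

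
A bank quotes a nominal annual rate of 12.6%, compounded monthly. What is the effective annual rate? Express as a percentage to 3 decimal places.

EAR = (1 + 12.6%/12)^12 − 1 = (1 + 0.0105)^12 − 1.
(1 + 0.0105)^12 ≈ 1.133537, so EAR ≈ 13.35373%.

13.354%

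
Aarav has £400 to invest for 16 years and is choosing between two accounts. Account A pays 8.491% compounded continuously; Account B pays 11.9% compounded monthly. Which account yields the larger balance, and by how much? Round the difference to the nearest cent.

Account A growth factor: e^(0.08491·16) = e^1.35856 ≈ 3.890586821; balance ≈ 1,556.2347.
Account B growth factor: (1 + 0.119/12)^192 ≈ 6.650029469; balance ≈ 2,660.0118.
Account B is larger by 1,103.7771.

Account B, by £1,103.78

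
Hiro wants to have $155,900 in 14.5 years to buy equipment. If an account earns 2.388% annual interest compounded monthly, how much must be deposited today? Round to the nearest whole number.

Growth factor = (1 + 0.00199)^174 ≈ 1.41328379279.
P = 155,900/1.41328379279 ≈ 110,310.4704.

$110,310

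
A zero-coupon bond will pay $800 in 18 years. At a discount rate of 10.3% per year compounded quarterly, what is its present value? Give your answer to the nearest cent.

$128.26

Periodic rate = 10.3%/4 = 0.02575; 72 periods.
P = 800/(1 + 0.02575)^72 ≈ 800/6.23720252 ≈ 128.2626.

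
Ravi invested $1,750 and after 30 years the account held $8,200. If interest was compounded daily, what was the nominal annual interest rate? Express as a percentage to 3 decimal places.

5.149%

The 10950-period growth factor is 8,200/1,750 = 4.68571.
r/365 = 4.68571^(1/10950) − 1 ≈ 0.000141062, so r ≈ 365·0.000141062 = 5.14876%.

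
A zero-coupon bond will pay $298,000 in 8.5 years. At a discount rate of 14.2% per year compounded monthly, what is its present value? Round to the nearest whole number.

$89,764

Periodic rate = 14.2%/12 = 0.0118333; 102 periods.
P = 298,000/(1 + 0.142/12)^102 ≈ 298,000/3.31983281876 ≈ 89,763.5563.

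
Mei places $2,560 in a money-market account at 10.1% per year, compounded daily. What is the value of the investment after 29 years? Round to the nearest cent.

Growth factor = (1 + 0.101/365)^10585 ≈ 18.701333464.
A ≈ 2,560 × 18.701333464 ≈ 47,875.4137.

$47,875.41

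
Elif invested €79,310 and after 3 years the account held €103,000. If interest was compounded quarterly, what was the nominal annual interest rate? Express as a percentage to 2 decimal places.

8.81%

(1 + r/4)^12 = 103,000/79,310 = 1.2987.
1 + r/4 = 1.2987^(1/12) ≈ 1.022019, so r/4 ≈ 0.0220193.
r ≈ 4·0.0220193 = 8.80773%.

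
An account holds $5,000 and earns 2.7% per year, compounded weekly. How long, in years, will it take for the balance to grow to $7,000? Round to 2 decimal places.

(1 + 0.000519231)^(52t) = 7,000/5,000 = 1.4.
52t·ln(1 + 0.000519231) = ln(1.4); 52t = 0.33647/0.000519096 ≈ 648.1888.
t ≈ 12.4652 years.

12.47 years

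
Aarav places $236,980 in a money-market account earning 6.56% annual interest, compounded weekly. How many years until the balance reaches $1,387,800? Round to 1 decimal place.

(1 + 0.00126154)^(52t) = 1,387,800/236,980 = 5.8562.
52t·ln(1 + 0.00126154) = ln(5.8562); 52t = 1.7675/0.00126074 ≈ 1401.9501.
t ≈ 26.9606 years.

27.0 years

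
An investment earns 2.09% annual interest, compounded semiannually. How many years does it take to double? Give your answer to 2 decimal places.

(1 + 0.01045)^(2t) = 2.
2t = ln 2 / ln(1 + 0.01045) ≈ 0.69315/0.0103958 ≈ 66.6758.
t ≈ 33.3379.

33.34 years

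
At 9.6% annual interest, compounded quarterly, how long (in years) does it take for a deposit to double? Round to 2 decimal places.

7.31 years

(1 + 0.024)^(4t) = 2.
4t = ln 2 / ln(1 + 0.024) ≈ 0.69315/0.0237165 ≈ 29.2263.
t ≈ 7.3066.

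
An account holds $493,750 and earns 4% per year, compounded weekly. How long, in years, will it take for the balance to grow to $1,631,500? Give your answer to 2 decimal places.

29.89 years

(1 + 0.000769231)^(52t) = 1,631,500/493,750 = 3.3043.
52t·ln(1 + 0.000769231) = ln(3.3043); 52t = 1.1952/0.000768935 ≈ 1554.3911.
t ≈ 29.8921 years.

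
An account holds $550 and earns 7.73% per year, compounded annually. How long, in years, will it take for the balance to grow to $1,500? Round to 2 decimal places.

13.47 years

We need (1 + 0.0773)^t = 2.7273, so t = ln 2.7273 / ln 1.0773 ≈ 13.4748.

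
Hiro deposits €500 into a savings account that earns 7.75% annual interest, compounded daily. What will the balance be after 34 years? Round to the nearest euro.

Growth factor = (1 + 0.0775/365)^12410 ≈ 13.93941301.
A ≈ 500 × 13.93941301 ≈ 6,969.7065.

€6,970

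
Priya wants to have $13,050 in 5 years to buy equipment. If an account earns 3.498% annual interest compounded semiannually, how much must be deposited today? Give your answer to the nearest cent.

$10,972.59

Growth factor = (1 + 0.01749)^10 ≈ 1.1893275969.
P = 13,050/1.1893275969 ≈ 10,972.5866.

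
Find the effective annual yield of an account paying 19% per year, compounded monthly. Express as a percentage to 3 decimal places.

One year is 12 periods at 0.0158333 each: (1 + 0.0158333)^12 ≈ 1.207451.
EAR = 1.207451 − 1 ≈ 20.74510%.

20.745%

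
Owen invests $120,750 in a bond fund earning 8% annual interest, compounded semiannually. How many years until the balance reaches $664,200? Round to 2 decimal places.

(1 + 0.04)^(2t) = 664,200/120,750 = 5.5006.
2t·ln(1 + 0.04) = ln(5.5006); 2t = 1.7049/0.0392207 ≈ 43.4684.
t ≈ 21.7342 years.

21.73 years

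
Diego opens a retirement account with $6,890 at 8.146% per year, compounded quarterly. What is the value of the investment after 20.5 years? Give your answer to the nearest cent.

$35,989.40

Growth factor = (1 + 0.020365)^82 ≈ 5.2234250505.
A ≈ 6,890 × 5.2234250505 ≈ 35,989.3986.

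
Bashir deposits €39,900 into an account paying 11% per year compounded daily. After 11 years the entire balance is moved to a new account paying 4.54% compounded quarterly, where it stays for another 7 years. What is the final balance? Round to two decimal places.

€183,498.05

Phase 1: 39,900·(1 + 0.11/365)^4015 ≈ 133,779.6484.
Phase 2: 133,779.6484·(1 + 0.01135)^28 ≈ 183,498.0514.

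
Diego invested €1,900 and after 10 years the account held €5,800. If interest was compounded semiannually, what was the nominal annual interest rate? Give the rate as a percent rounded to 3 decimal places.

(1 + r/2)^20 = 5,800/1,900 = 3.05263.
1 + r/2 = 3.05263^(1/20) ≈ 1.057386, so r/2 ≈ 0.0573864.
r ≈ 2·0.0573864 = 11.47728%.

11.477%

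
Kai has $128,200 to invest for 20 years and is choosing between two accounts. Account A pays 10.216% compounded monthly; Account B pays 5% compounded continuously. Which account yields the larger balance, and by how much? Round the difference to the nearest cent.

A: (1 + 0.10216/12)^240 ≈ 7.64882336252, so 128,200 × 7.64882336252 ≈ 980,579.1551.
B: e^(0.05·20) = e^1 ≈ 2.71828182846, so 128,200 × 2.71828182846 ≈ 348,483.7304.
Difference ≈ 632,095.4247 in favor of A.

Account A, by $632,095.42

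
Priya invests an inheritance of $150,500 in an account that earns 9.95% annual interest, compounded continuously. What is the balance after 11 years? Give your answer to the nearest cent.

$449,647.11

A = P·e^(rt) = 150,500·e^(0.0995·11) = 150,500·e^1.0945.
e^1.0945 ≈ 2.98768846564, so A ≈ 449,647.1141.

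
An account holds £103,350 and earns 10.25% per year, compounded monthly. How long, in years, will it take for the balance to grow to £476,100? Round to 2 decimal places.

(1 + 0.00854167)^(12t) = 476,100/103,350 = 4.6067.
12t·ln(1 + 0.00854167) = ln(4.6067); 12t = 1.5275/0.00850539 ≈ 179.5927.
t ≈ 14.9661 years.

14.97 years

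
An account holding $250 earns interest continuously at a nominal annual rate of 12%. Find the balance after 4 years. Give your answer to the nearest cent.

$404.02

A = P·e^(rt) = 250·e^(0.12·4) = 250·e^0.48.
e^0.48 ≈ 1.6160744, so A ≈ 404.0186.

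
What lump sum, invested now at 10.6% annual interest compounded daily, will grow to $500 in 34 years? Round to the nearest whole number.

Growth factor = (1 + 0.106/365)^12410 ≈ 36.7256999.
P = 500/36.7256999 ≈ 13.6144.

$14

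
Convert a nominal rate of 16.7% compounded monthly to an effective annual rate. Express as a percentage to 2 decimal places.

18.04%

One year is 12 periods at 0.0139167 each: (1 + 0.0139167)^12 ≈ 1.180394.
EAR = 1.180394 − 1 ≈ 18.03944%.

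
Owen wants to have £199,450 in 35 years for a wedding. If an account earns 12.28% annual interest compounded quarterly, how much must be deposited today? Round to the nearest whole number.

Growth factor = (1 + 0.0307)^140 ≈ 68.9475195164.
P = 199,450/68.9475195164 ≈ 2,892.7799.

£2,893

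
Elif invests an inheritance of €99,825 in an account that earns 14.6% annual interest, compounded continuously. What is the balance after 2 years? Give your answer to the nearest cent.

€133,675.96

A = P·e^(rt) = 99,825·e^(0.146·2) = 99,825·e^0.292.
e^0.292 ≈ 1.33910301764, so A ≈ 133,675.9587.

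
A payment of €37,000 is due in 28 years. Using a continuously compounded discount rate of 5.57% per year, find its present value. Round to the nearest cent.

€7,778.15

P = A·e^(−rt) = 37,000·e^(−1.5596).
e^(−1.5596) ≈ 0.21022014244, so P ≈ 7,778.1453.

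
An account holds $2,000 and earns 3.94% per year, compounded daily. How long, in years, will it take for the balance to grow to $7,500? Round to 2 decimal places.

33.55 years

(1 + 0.000107945)^(365t) = 7,500/2,000 = 3.75.
365t·ln(1 + 0.000107945) = ln(3.75); 365t = 1.3218/0.000107939 ≈ 12245.3533.
t ≈ 33.5489 years.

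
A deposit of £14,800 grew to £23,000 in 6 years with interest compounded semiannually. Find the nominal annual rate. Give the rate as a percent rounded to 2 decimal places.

7.48%

The 12-period growth factor is 23,000/14,800 = 1.55405.
r/2 = 1.55405^(1/12) − 1 ≈ 0.0374221, so r ≈ 2·0.0374221 = 7.48443%.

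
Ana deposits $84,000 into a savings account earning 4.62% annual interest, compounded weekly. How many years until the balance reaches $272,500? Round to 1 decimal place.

(1 + 0.000888462)^(52t) = 272,500/84,000 = 3.244.
52t·ln(1 + 0.000888462) = ln(3.244); 52t = 1.1768/0.000888067 ≈ 1325.1497.
t ≈ 25.4836 years.

25.5 years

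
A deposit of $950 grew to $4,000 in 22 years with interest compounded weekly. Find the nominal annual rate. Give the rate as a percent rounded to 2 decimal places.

6.54%

(1 + r/52)^1144 = 4,000/950 = 4.21053.
1 + r/52 = 4.21053^(1/1144) ≈ 1.001257, so r/52 ≈ 0.00125742.
r ≈ 52·0.00125742 = 6.53860%.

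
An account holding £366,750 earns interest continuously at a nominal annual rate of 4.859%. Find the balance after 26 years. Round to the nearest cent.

£1,297,274.00

A = P·e^(rt) = 366,750·e^(0.04859·26) = 366,750·e^1.26334.
e^1.26334 ≈ 3.53721608114, so A ≈ 1,297,273.9978.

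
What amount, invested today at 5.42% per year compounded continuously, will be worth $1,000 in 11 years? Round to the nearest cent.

$550.90

P = A·e^(−rt) = 1,000·e^(−0.5962).
e^(−0.5962) ≈ 0.550901088, so P ≈ 550.9011.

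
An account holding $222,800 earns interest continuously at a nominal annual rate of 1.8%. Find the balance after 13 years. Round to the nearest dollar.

A = P·e^(rt) = 222,800·e^(0.018·13) = 222,800·e^0.234.
e^0.234 ≈ 1.26364449221, so A ≈ 281,539.9929.

$281,540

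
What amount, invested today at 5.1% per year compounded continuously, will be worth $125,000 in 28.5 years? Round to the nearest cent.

P = A·e^(−rt) = 125,000·e^(−1.4535).
e^(−1.4535) ≈ 0.233750727154, so P ≈ 29,218.8409.

$29,218.84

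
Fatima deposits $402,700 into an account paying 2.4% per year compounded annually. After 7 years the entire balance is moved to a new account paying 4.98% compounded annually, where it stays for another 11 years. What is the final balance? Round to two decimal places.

After 7 years at 2.4%: 402,700 × 1.18059162072 ≈ 475,424.2457.
Then 11 years at 4.98%: 475,424.2457 × 1.70675920091 ≈ 811,434.7056.

$811,434.71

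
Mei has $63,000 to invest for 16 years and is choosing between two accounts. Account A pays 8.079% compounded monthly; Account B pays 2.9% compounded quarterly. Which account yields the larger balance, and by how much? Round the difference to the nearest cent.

Account A growth factor: (1 + 0.0067325)^192 ≈ 3.62664537841; balance ≈ 228,478.6588.
Account B growth factor: (1 + 0.00725)^64 ≈ 1.58776296564; balance ≈ 100,029.0668.
Account A is larger by 128,449.5920.

Account A, by $128,449.59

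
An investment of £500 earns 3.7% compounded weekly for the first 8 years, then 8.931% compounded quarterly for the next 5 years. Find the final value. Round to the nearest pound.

Phase 1: 500·(1 + 0.037/52)^416 ≈ 672.1643.
Phase 2: 672.1643·(1 + 0.0223275)^20 ≈ 1,045.3851.

£1,045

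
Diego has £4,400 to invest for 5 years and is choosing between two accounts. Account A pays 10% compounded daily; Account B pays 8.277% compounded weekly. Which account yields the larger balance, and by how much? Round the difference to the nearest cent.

Account A, by £600.49

Account A growth factor: (1 + 0.1/365)^1825 ≈ 1.648608369; balance ≈ 7,253.8768.
Account B growth factor: (1 + 0.08277/52)^260 ≈ 1.512132612; balance ≈ 6,653.3835.
Account A is larger by 600.4933.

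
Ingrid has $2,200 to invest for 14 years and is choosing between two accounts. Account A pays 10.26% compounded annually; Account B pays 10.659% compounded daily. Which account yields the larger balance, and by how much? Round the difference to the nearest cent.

A: (1 + 0.1026)^14 ≈ 3.925110016, so 2,200 × 3.925110016 ≈ 8,635.2420.
B: (1 + 0.10659/365)^5110 ≈ 4.446166001, so 2,200 × 4.446166001 ≈ 9,781.5652.
Difference ≈ 1,146.3232 in favor of B.

Account B, by $1,146.32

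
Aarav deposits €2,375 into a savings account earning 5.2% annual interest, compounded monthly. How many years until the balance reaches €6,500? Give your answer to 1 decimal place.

(1 + 0.00433333)^(12t) = 6,500/2,375 = 2.7368.
12t·ln(1 + 0.00433333) = ln(2.7368); 12t = 1.0068/0.00432397 ≈ 232.8426.
t ≈ 19.4035 years.

19.4 years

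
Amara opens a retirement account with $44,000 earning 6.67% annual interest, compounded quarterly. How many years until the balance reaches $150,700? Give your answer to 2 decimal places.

We need (1 + 0.016675)^(4t) = 3.425, so 4t = ln 3.425 / ln 1.016675 ≈ 74.4430.
t ≈ 74.4430/4 = 18.6108 years.

18.61 years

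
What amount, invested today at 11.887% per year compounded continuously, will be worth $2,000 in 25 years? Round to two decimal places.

$102.43

P = A·e^(−rt) = 2,000·e^(−2.97175).
e^(−2.97175) ≈ 0.05121360805, so P ≈ 102.4272.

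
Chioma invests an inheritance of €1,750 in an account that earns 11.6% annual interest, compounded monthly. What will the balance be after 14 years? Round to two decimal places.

€8,809.38

Growth factor = (1 + 0.116/12)^168 ≈ 5.033929477.
A ≈ 1,750 × 5.033929477 ≈ 8,809.3766.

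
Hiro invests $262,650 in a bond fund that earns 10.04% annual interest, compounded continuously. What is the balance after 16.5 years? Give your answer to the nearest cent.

$1,376,669.35

A = P·e^(rt) = 262,650·e^(0.1004·16.5) = 262,650·e^1.6566.
e^1.6566 ≈ 5.24145955197, so A ≈ 1,376,669.3513.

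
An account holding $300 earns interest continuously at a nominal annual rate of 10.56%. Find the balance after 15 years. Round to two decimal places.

A = P·e^(rt) = 300·e^(0.1056·15) = 300·e^1.584.
e^1.584 ≈ 4.874414526, so A ≈ 1,462.3244.

$1,462.32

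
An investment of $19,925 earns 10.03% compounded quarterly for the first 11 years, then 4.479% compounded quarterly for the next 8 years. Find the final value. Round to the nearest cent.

$84,605.42

Phase 1: 19,925·(1 + 0.025075)^44 ≈ 59,244.3000.
Phase 2: 59,244.3000·(1 + 0.0111975)^32 ≈ 84,605.4157.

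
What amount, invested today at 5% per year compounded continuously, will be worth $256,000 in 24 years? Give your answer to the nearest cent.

P = A·e^(−rt) = 256,000·e^(−1.2).
e^(−1.2) ≈ 0.301194211912, so P ≈ 77,105.7182.

$77,105.72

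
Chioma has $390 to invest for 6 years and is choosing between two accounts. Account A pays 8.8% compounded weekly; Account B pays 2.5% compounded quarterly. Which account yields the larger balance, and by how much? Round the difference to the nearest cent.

Account A, by $208.06

Account A growth factor: (1 + 0.088/52)^312 ≈ 1.69478135; balance ≈ 660.9647.
Account B growth factor: (1 + 0.00625)^24 ≈ 1.16129202; balance ≈ 452.9039.
Account A is larger by 208.0608.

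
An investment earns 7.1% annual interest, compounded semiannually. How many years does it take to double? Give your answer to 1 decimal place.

9.9 years

(1 + 0.0355)^(2t) = 2.
2t = ln 2 / ln(1 + 0.0355) ≈ 0.69315/0.0348844 ≈ 19.8698.
t ≈ 9.9349.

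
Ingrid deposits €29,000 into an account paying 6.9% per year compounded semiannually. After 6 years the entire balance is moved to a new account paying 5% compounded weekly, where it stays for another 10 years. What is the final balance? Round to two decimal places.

After 6 years at 6.9%: 29,000 × 1.5023320765 ≈ 43,567.6302.
Then 10 years at 5%: 43,567.6302 × 1.6483252449 ≈ 71,813.6247.

€71,813.62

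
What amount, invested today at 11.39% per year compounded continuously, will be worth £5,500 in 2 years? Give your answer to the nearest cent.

£4,379.56

P = A·e^(−rt) = 5,500·e^(−0.2278).
e^(−0.2278) ≈ 0.7962835006, so P ≈ 4,379.5593.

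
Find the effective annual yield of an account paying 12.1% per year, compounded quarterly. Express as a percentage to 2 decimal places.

12.66%

One year is 4 periods at 0.03025 each: (1 + 0.03025)^4 ≈ 1.126602.
EAR = 1.126602 − 1 ≈ 12.66019%.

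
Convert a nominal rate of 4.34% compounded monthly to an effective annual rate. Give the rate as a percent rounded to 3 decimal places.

4.427%

EAR = (1 + 4.34%/12)^12 − 1 = (1 + 0.00361667)^12 − 1.
(1 + 0.00361667)^12 ≈ 1.044274, so EAR ≈ 4.42738%.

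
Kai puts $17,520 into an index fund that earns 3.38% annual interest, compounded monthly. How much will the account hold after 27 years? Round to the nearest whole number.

$43,583

Growth factor = (1 + 0.0338/12)^324 ≈ 2.4875969479.
A ≈ 17,520 × 2.4875969479 ≈ 43,582.6985.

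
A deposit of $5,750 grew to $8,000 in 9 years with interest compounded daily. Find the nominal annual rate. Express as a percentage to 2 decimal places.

The 3285-period growth factor is 8,000/5,750 = 1.3913.
r/365 = 1.3913^(1/3285) − 1 ≈ 0.000100535, so r ≈ 365·0.000100535 = 3.66954%.

3.67%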